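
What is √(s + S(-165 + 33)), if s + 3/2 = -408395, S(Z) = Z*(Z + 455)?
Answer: I*√1804130/2 ≈ 671.59*I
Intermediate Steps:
S(Z) = Z*(455 + Z)
s = -816793/2 (s = -3/2 - 408395 = -816793/2 ≈ -4.0840e+5)
√(s + S(-165 + 33)) = √(-816793/2 + (-165 + 33)*(455 + (-165 + 33))) = √(-816793/2 - 132*(455 - 132)) = √(-816793/2 - 132*323) = √(-816793/2 - 42636) = √(-902065/2) = I*√1804130/2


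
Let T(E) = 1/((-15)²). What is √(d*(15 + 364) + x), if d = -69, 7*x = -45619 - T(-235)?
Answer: I*√360164707/105 ≈ 180.74*I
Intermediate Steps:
T(E) = 1/225
x = -10264276/1575 (x = (-45619 - 1*1/225)/7 = (-45619 - 1/225)/7 = (⅐)*(-10264276/225) = -10264276/1575 ≈ -6517.0)
√(d*(15 + 364) + x) = √(-69*(15 + 364) - 10264276/1575) = √(-69*379 - 10264276/1575) = √(-26151 - 10264276/1575) = √(-51452101/1575) = I*√360164707/105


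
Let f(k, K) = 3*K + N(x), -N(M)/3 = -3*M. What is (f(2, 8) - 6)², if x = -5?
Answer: 729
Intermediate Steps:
N(M) = 9*M (N(M) = -(-9)*M = 9*M)
f(k, K) = -45 + 3*K (f(k, K) = 3*K + 9*(-5) = 3*K - 45 = -45 + 3*K)
(f(2, 8) - 6)² = ((-45 + 3*8) - 6)² = ((-45 + 24) - 6)² = (-21 - 6)² = (-27)² = 729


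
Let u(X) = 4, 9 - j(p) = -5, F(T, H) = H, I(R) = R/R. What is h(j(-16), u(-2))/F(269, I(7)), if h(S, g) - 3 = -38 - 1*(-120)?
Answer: 85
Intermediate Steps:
I(R) = 1
j(p) = 14 (j(p) = 9 - 1*(-5) = 9 + 5 = 14)
h(S, g) = 85 (h(S, g) = 3 + (-38 - 1*(-120)) = 3 + (-38 + 120) = 3 + 82 = 85)
h(j(-16), u(-2))/F(269, I(7)) = 85/1 = 85*1 = 85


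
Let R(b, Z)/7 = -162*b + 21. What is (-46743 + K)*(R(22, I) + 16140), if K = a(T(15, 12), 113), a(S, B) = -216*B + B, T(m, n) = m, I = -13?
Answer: 615260118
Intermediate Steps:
R(b, Z) = 147 - 1134*b (R(b, Z) = 7*(-162*b + 21) = 7*(21 - 162*b) = 147 - 1134*b)
a(S, B) = -215*B
K = -24295 (K = -215*113 = -24295)
(-46743 + K)*(R(22, I) + 16140) = (-46743 - 24295)*((147 - 1134*22) + 16140) = -71038*((147 - 24948) + 16140) = -71038*(-24801 + 16140) = -71038*(-8661) = 615260118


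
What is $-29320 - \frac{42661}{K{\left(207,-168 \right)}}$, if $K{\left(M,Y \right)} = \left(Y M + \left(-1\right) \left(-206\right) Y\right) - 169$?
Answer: $- \frac{2039251299}{69553} \approx -29319.0$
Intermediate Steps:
$K{\left(M,Y \right)} = -169 + 206 Y + M Y$ ($K{\left(M,Y \right)} = \left(M Y + 206 Y\right) - 169 = \left(206 Y + M Y\right) - 169 = -169 + 206 Y + M Y$)
$-29320 - \frac{42661}{K{\left(207,-168 \right)}} = -29320 - \frac{42661}{-169 + 206 \left(-168\right) + 207 \left(-168\right)} = -29320 - \frac{42661}{-169 - 34608 - 34776} = -29320 - \frac{42661}{-69553} = -29320 - 42661 \left(- \frac{1}{69553}\right) = -29320 - - \frac{42661}{69553} = -29320 + \frac{42661}{69553} = - \frac{2039251299}{69553}$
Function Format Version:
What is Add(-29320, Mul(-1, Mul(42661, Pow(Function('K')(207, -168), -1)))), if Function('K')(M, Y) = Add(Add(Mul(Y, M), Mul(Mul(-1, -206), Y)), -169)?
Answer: Rational(-2039251299, 69553) ≈ -29319.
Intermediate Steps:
Function('K')(M, Y) = Add(-169, Mul(206, Y), Mul(M, Y)) (Function('K')(M, Y) = Add(Add(Mul(M, Y), Mul(206, Y)), -169) = Add(Add(Mul(206, Y), Mul(M, Y)), -169) = Add(-169, Mul(206, Y), Mul(M, Y)))
Add(-29320, Mul(-1, Mul(42661, Pow(Function('K')(207, -168), -1)))) = Add(-29320, Mul(-1, Mul(42661, Pow(Add(-169, Mul(206, -168), Mul(207, -168)), -1)))) = Add(-29320, Mul(-1, Mul(42661, Pow(Add(-169, -34608, -34776), -1)))) = Add(-29320, Mul(-1, Mul(42661, Pow(-69553, -1)))) = Add(-29320, Mul(-1, Mul(42661, Rational(-1, 69553)))) = Add(-29320, Mul(-1, Rational(-42661, 69553))) = Add(-29320, Rational(42661, 69553)) = Rational(-2039251299, 69553)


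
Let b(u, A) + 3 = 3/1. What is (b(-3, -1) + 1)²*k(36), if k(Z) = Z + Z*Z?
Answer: 1332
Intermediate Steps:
b(u, A) = 0 (b(u, A) = -3 + 3/1 = -3 + 3*1 = -3 + 3 = 0)
k(Z) = Z + Z²
(b(-3, -1) + 1)²*k(36) = (0 + 1)²*(36*(1 + 36)) = 1²*(36*37) = 1*1332 = 1332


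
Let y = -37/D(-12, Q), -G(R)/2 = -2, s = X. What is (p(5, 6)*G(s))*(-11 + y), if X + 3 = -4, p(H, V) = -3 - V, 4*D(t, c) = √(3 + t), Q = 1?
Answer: 396 - 1776*I ≈ 396.0 - 1776.0*I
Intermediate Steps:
D(t, c) = √(3 + t)/4
X = -7 (X = -3 - 4 = -7)
s = -7
G(R) = 4 (G(R) = -2*(-2) = 4)
y = 148*I/3 (y = -37*4/√(3 - 12) = -37*(-4*I/3) = -(-148)*I/3 = 148*I/3 ≈ 49.333*I)
(p(5, 6)*G(s))*(-11 + y) = ((-3 - 1*6)*4)*(-11 + 148*I/3) = ((-3 - 6)*4)*(-11 + 148*I/3) = (-9*4)*(-11 + 148*I/3) = -36*(-11 + 148*I/3) = 396 - 1776*I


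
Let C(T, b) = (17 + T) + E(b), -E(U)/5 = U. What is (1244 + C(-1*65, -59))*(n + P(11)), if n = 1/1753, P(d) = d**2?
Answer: 316261974/1753 ≈ 1.8041e+5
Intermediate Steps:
E(U) = -5*U
C(T, b) = 17 + T - 5*b (C(T, b) = (17 + T) - 5*b = 17 + T - 5*b)
n = 1/1753 ≈ 0.00057045
(1244 + C(-1*65, -59))*(n + P(11)) = (1244 + (17 - 1*65 - 5*(-59)))*(1/1753 + 11**2) = (1244 + (17 - 65 + 295))*(1/1753 + 121) = (1244 + 247)*(212114/1753) = 1491*(212114/1753) = 316261974/1753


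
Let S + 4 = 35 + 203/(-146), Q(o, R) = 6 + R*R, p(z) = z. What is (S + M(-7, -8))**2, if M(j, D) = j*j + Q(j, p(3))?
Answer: 186786889/21316 ≈ 8762.8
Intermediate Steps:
Q(o, R) = 6 + R**2
M(j, D) = 15 + j**2 (M(j, D) = j*j + (6 + 3**2) = j**2 + (6 + 9) = j**2 + 15 = 15 + j**2)
S = 4323/146 (S = -4 + (35 + 203/(-146)) = -4 + (35 + 203*(-1/146)) = -4 + (35 - 203/146) = -4 + 4907/146 = 4323/146 ≈ 29.610)
(S + M(-7, -8))**2 = (4323/146 + (15 + (-7)**2))**2 = (4323/146 + (15 + 49))**2 = (4323/146 + 64)**2 = (13667/146)**2 = 186786889/21316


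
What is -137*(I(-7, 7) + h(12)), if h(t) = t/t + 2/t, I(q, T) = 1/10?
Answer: -2603/15 ≈ -173.53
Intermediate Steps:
I(q, T) = 1/10
h(t) = 1 + 2/t
-137*(I(-7, 7) + h(12)) = -137*(1/10 + (2 + 12)/12) = -137*(1/10 + (1/12)*14) = -137*(1/10 + 7/6) = -137*19/15 = -2603/15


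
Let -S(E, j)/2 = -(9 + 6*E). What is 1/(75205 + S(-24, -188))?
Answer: 1/74935 ≈ 1.3345e-5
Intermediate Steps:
S(E, j) = 18 + 12*E (S(E, j) = -(-2)*(9 + 6*E) = -2*(-9 - 6*E) = 18 + 12*E)
1/(75205 + S(-24, -188)) = 1/(75205 + (18 + 12*(-24))) = 1/(75205 + (18 - 288)) = 1/(75205 - 270) = 1/74935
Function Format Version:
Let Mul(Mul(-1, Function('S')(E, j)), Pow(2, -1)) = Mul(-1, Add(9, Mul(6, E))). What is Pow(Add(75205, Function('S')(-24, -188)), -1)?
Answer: Rational(1, 74935) ≈ 1.3345e-5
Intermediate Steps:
Function('S')(E, j) = Add(18, Mul(12, E)) (Function('S')(E, j) = Mul(-2, Mul(-1, Add(9, Mul(6, E)))) = Mul(-2, Add(-9, Mul(-6, E))) = Add(18, Mul(12, E)))
Pow(Add(75205, Function('S')(-24, -188)), -1) = Pow(Add(75205, Add(18, Mul(12, -24))), -1) = Pow(Add(75205, Add(18, -288)), -1) = Pow(Add(75205, -270), -1) = Pow(74935, -1) = Rational(1, 74935)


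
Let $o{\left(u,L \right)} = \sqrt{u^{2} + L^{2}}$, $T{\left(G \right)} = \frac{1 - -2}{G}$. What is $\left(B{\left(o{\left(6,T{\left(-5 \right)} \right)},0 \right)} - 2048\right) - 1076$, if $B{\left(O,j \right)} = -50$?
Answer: $-3174$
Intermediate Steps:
$T{\left(G \right)} = \frac{3}{G}$ ($T{\left(G \right)} = \frac{1 + 2}{G} = \frac{3}{G}$)
$o{\left(u,L \right)} = \sqrt{L^{2} + u^{2}}$
$\left(B{\left(o{\left(6,T{\left(-5 \right)} \right)},0 \right)} - 2048\right) - 1076 = \left(-50 - 2048\right) - 1076 = -2098 - 1076 = -3174$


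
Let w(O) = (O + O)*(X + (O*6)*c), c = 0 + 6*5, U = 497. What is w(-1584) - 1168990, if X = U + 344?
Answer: 899426882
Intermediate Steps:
c = 30 (c = 0 + 30 = 30)
X = 841 (X = 497 + 344 = 841)
w(O) = 2*O*(841 + 180*O) (w(O) = (O + O)*(841 + (O*6)*30) = (2*O)*(841 + (6*O)*30) = (2*O)*(841 + 180*O) = 2*O*(841 + 180*O))
w(-1584) - 1168990 = 2*(-1584)*(841 + 180*(-1584)) - 1168990 = 2*(-1584)*(841 - 285120) - 1168990 = 2*(-1584)*(-284279) - 1168990 = 900595872 - 1168990 = 899426882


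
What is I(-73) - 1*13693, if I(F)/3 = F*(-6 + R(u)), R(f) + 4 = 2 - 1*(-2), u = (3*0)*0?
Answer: -12379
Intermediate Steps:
u = 0 (u = 0*0 = 0)
R(f) = 0 (R(f) = -4 + (2 - 1*(-2)) = -4 + (2 + 2) = -4 + 4 = 0)
I(F) = -18*F (I(F) = 3*(F*(-6 + 0)) = 3*(F*(-6)) = 3*(-6*F) = -18*F)
I(-73) - 1*13693 = -18*(-73) - 1*13693 = 1314 - 13693 = -12379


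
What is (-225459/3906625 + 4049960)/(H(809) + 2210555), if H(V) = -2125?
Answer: 2260239251363/1232501121250 ≈ 1.8339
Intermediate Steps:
(-225459/3906625 + 4049960)/(H(809) + 2210555) = (-225459/3906625 + 4049960)/(-2125 + 2210555) = (-225459*1/3906625 + 4049960)/2208430 = (-225459/3906625 + 4049960)*(1/2208430) = (15821674759541/3906625)*(1/2208430) = 2260239251363/1232501121250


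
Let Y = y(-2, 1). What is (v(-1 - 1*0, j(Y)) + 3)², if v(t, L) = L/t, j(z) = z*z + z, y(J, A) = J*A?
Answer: 1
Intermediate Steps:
y(J, A) = A*J
Y = -2 (Y = 1*(-2) = -2)
j(z) = z + z² (j(z) = z² + z = z + z²)
(v(-1 - 1*0, j(Y)) + 3)² = ((-2*(1 - 2))/(-1 - 1*0) + 3)² = ((-2*(-1))/(-1 + 0) + 3)² = (2/(-1) + 3)² = (2*(-1) + 3)² = (-2 + 3)² = 1² = 1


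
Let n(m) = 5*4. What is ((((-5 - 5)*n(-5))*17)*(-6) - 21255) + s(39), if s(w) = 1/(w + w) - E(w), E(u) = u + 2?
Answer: -69887/78 ≈ -895.99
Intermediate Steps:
E(u) = 2 + u
n(m) = 20
s(w) = -2 + 1/(2*w) - w (s(w) = 1/(w + w) - (2 + w) = 1/(2*w) + (-2 - w) = -2 + 1/(2*w) - w)
((((-5 - 5)*n(-5))*17)*(-6) - 21255) + s(39) = ((((-5 - 5)*20)*17)*(-6) - 21255) + (-2 + (½)/39 - 1*39) = ((-10*20*17)*(-6) - 21255) + (-2 + (½)*(1/39) - 39) = (-200*17*(-6) - 21255) + (-2 + 1/78 - 39) = (-3400*(-6) - 21255) - 3197/78 = (20400 - 21255) - 3197/78 = -855 - 3197/78 = -69887/78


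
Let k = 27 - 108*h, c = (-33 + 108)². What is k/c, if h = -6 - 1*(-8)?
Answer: -21/625 ≈ -0.033600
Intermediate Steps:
h = 2 (h = -6 + 8 = 2)
c = 5625 (c = 75² = 5625)
k = -189 (k = 27 - 108*2 = 27 - 216 = -189)
k/c = -189/5625 = -189*1/5625 = -21/625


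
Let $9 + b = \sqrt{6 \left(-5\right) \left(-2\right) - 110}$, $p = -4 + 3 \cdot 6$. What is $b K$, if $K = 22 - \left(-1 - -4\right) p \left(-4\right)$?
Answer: $-1710 + 950 i \sqrt{2} \approx -1710.0 + 1343.5 i$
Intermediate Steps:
$p = 14$ ($p = -4 + 18 = 14$)
$K = 190$ ($K = 22 - \left(-1 - -4\right) 14 \left(-4\right) = 22 - \left(-1 + 4\right) 14 \left(-4\right) = 22 - 3 \cdot 14 \left(-4\right) = 22 - 42 \left(-4\right) = 22 - -168 = 22 + 168 = 190$)
$b = -9 + 5 i \sqrt{2}$ ($b = -9 + \sqrt{6 \left(-5\right) \left(-2\right) - 110} = -9 + \sqrt{\left(-30\right) \left(-2\right) - 110} = -9 + \sqrt{60 - 110} = -9 + \sqrt{-50} = -9 + 5 i \sqrt{2} \approx -9.0 + 7.0711 i$)
$b K = \left(-9 + 5 i \sqrt{2}\right) 190 = -1710 + 950 i \sqrt{2}$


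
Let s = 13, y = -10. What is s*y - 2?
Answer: -132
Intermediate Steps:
s*y - 2 = 13*(-10) - 2 = -130 - 2 = -132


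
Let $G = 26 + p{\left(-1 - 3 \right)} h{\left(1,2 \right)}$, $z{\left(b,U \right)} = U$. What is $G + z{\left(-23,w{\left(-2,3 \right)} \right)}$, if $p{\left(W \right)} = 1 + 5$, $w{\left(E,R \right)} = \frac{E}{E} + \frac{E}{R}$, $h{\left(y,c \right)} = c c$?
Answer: $\frac{151}{3} \approx 50.333$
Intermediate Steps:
$h{\left(y,c \right)} = c^{2}$
$w{\left(E,R \right)} = 1 + \frac{E}{R}$
$p{\left(W \right)} = 6$
$G = 50$ ($G = 26 + 6 \cdot 2^{2} = 26 + 6 \cdot 4 = 26 + 24 = 50$)
$G + z{\left(-23,w{\left(-2,3 \right)} \right)} = 50 + \frac{-2 + 3}{3} = 50 + \frac{1}{3} \cdot 1 = 50 + \frac{1}{3} = \frac{151}{3}$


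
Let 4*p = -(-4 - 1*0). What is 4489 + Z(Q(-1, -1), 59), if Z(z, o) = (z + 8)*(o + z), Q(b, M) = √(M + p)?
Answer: 4961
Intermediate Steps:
p = 1 (p = (-(-4 - 1*0))/4 = (-(-4 + 0))/4 = (-1*(-4))/4 = (¼)*4 = 1)
Q(b, M) = √(1 + M) (Q(b, M) = √(M + 1) = √(1 + M))
Z(z, o) = (8 + z)*(o + z)
4489 + Z(Q(-1, -1), 59) = 4489 + ((√(1 - 1))² + 8*59 + 8*√(1 - 1) + 59*√(1 - 1)) = 4489 + ((√0)² + 472 + 8*√0 + 59*√0) = 4489 + (0² + 472 + 8*0 + 59*0) = 4489 + (0 + 472 + 0 + 0) = 4489 + 472 = 4961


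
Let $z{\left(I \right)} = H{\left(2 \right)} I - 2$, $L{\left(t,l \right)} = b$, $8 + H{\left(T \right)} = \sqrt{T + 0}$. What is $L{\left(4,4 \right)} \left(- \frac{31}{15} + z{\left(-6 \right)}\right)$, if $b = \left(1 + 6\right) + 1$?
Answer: $\frac{5272}{15} - 48 \sqrt{2} \approx 283.58$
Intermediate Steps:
$H{\left(T \right)} = -8 + \sqrt{T}$ ($H{\left(T \right)} = -8 + \sqrt{T + 0} = -8 + \sqrt{T}$)
$b = 8$ ($b = 7 + 1 = 8$)
$L{\left(t,l \right)} = 8$
$z{\left(I \right)} = -2 + I \left(-8 + \sqrt{2}\right)$ ($z{\left(I \right)} = \left(-8 + \sqrt{2}\right) I - 2 = I \left(-8 + \sqrt{2}\right) - 2 = -2 + I \left(-8 + \sqrt{2}\right)$)
$L{\left(4,4 \right)} \left(- \frac{31}{15} + z{\left(-6 \right)}\right) = 8 \left(- \frac{31}{15} - \left(2 - 6 \left(8 - \sqrt{2}\right)\right)\right) = 8 \left(\left(-31\right) \frac{1}{15} + \left(-2 + \left(48 - 6 \sqrt{2}\right)\right)\right) = 8 \left(- \frac{31}{15} + \left(46 - 6 \sqrt{2}\right)\right) = 8 \left(\frac{659}{15} - 6 \sqrt{2}\right) = \frac{5272}{15} - 48 \sqrt{2}$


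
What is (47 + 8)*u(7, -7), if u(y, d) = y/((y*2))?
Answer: 55/2 ≈ 27.500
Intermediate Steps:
u(y, d) = ½ (u(y, d) = y/((2*y)) = y*(1/(2*y)) = ½)
(47 + 8)*u(7, -7) = (47 + 8)*(½) = 55*(½) = 55/2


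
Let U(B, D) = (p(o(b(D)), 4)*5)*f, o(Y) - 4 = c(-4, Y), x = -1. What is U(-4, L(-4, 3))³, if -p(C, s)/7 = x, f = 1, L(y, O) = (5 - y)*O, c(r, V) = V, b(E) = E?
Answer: 42875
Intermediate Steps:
o(Y) = 4 + Y
L(y, O) = O*(5 - y)
p(C, s) = 7 (p(C, s) = -7*(-1) = 7)
U(B, D) = 35 (U(B, D) = (7*5)*1 = 35*1 = 35)
U(-4, L(-4, 3))³ = 35³ = 42875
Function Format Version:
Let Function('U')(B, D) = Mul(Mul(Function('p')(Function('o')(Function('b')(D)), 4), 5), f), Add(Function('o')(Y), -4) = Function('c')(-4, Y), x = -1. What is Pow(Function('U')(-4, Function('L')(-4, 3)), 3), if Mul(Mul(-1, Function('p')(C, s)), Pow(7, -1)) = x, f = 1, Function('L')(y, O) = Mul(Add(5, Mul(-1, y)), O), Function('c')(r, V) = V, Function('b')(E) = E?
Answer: 42875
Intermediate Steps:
Function('o')(Y) = Add(4, Y)
Function('L')(y, O) = Mul(O, Add(5, Mul(-1, y)))
Function('p')(C, s) = 7 (Function('p')(C, s) = Mul(-7, -1) = 7)
Function('U')(B, D) = 35 (Function('U')(B, D) = Mul(Mul(7, 5), 1) = Mul(35, 1) = 35)
Pow(Function('U')(-4, Function('L')(-4, 3)), 3) = Pow(35, 3) = 42875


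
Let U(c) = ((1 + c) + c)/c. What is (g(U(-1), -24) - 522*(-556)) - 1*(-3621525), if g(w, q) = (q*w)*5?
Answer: 3911637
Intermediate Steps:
U(c) = (1 + 2*c)/c
g(w, q) = 5*q*w
(g(U(-1), -24) - 522*(-556)) - 1*(-3621525) = (5*(-24)*(2 + 1/(-1)) - 522*(-556)) - 1*(-3621525) = (5*(-24)*(2 - 1) + 290232) + 3621525 = (5*(-24)*1 + 290232) + 3621525 = (-120 + 290232) + 3621525 = 290112 + 3621525 = 3911637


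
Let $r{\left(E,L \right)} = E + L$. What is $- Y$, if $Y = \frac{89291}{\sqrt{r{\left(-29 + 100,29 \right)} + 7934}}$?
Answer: $- \frac{89291 \sqrt{8034}}{8034} \approx -996.19$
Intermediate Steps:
$Y = \frac{89291 \sqrt{8034}}{8034}$ ($Y = \frac{89291}{\sqrt{\left(\left(-29 + 100\right) + 29\right) + 7934}} = \frac{89291}{\sqrt{\left(71 + 29\right) + 7934}} = \frac{89291}{\sqrt{100 + 7934}} = \frac{89291}{\sqrt{8034}} = 89291 \frac{\sqrt{8034}}{8034} = \frac{89291 \sqrt{8034}}{8034} \approx 996.19$)
$- Y = - \frac{89291 \sqrt{8034}}{8034}$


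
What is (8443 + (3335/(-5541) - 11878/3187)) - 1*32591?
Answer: -426510009359/17659167 ≈ -24152.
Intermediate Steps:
(8443 + (3335/(-5541) - 11878/3187)) - 1*32591 = (8443 + (3335*(-1/5541) - 11878*1/3187)) - 32591 = (8443 + (-3335/5541 - 11878/3187)) - 32591 = (8443 - 76444643/17659167) - 32591 = 149019902338/17659167 - 32591 = -426510009359/17659167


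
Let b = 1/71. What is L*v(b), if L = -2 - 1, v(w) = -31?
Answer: 93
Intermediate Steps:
b = 1/71 ≈ 0.014085
L = -3
L*v(b) = -3*(-31) = 93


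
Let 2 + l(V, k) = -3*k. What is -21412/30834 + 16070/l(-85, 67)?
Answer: -249924508/3129651 ≈ -79.857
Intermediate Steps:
l(V, k) = -2 - 3*k
-21412/30834 + 16070/l(-85, 67) = -21412/30834 + 16070/(-2 - 3*67) = -21412*1/30834 + 16070/(-2 - 201) = -10706/15417 + 16070/(-203) = -10706/15417 + 16070*(-1/203) = -10706/15417 - 16070/203 = -249924508/3129651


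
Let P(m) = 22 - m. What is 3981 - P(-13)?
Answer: 3946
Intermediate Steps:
3981 - P(-13) = 3981 - (22 - 1*(-13)) = 3981 - (22 + 13) = 3981 - 1*35 = 3981 - 35 = 3946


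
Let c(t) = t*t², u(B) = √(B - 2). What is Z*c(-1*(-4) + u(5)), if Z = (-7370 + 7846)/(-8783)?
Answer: -47600/8783 - 24276*√3/8783 ≈ -10.207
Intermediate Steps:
u(B) = √(-2 + B)
c(t) = t³
Z = -476/8783 (Z = 476*(-1/8783) = -476/8783 ≈ -0.054196)
Z*c(-1*(-4) + u(5)) = -476*(-1*(-4) + √(-2 + 5))³/8783 = -476*(4 + √3)³/8783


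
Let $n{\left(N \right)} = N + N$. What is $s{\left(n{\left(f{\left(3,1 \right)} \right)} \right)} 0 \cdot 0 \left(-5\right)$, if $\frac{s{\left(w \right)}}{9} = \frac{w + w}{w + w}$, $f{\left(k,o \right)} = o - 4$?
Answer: $0$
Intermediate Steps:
$f{\left(k,o \right)} = -4 + o$
$n{\left(N \right)} = 2 N$
$s{\left(w \right)} = 9$ ($s{\left(w \right)} = 9 \frac{w + w}{w + w} = 9 \frac{2 w}{2 w} = 9 \cdot 2 w \frac{1}{2 w} = 9 \cdot 1 = 9$)
$s{\left(n{\left(f{\left(3,1 \right)} \right)} \right)} 0 \cdot 0 \left(-5\right) = 9 \cdot 0 \cdot 0 \left(-5\right) = 0 \cdot 0 = 0$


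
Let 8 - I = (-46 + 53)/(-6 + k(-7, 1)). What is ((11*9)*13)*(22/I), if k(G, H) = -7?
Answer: 122694/37 ≈ 3316.1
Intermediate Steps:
I = 111/13 (I = 8 - (-46 + 53)/(-6 - 7) = 8 - 7/(-13) = 8 - 7*(-1)/13 = 8 - 1*(-7/13) = 8 + 7/13 = 111/13 ≈ 8.5385)
((11*9)*13)*(22/I) = ((11*9)*13)*(22/(111/13)) = (99*13)*(22*(13/111)) = 1287*(286/111) = 122694/37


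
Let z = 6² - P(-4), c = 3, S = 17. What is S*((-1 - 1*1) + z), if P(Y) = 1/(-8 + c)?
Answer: 2907/5 ≈ 581.40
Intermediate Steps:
P(Y) = -⅕ (P(Y) = 1/(-8 + 3) = 1/(-5) = -⅕)
z = 181/5 (z = 6² - 1*(-⅕) = 36 + ⅕ = 181/5 ≈ 36.200)
S*((-1 - 1*1) + z) = 17*((-1 - 1*1) + 181/5) = 17*((-1 - 1) + 181/5) = 17*(-2 + 181/5) = 17*(171/5) = 2907/5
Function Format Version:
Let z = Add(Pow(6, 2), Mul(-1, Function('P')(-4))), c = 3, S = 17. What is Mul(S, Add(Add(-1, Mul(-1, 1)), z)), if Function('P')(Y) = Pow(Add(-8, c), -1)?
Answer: Rational(2907, 5) ≈ 581.40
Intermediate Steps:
Function('P')(Y) = Rational(-1, 5) (Function('P')(Y) = Pow(Add(-8, 3), -1) = Pow(-5, -1) = Rational(-1, 5))
z = Rational(181, 5) (z = Add(Pow(6, 2), Mul(-1, Rational(-1, 5))) = Add(36, Rational(1, 5)) = Rational(181, 5) ≈ 36.200)
Mul(S, Add(Add(-1, Mul(-1, 1)), z)) = Mul(17, Add(Add(-1, Mul(-1, 1)), Rational(181, 5))) = Mul(17, Add(Add(-1, -1), Rational(181, 5))) = Mul(17, Add(-2, Rational(181, 5))) = Mul(17, Rational(171, 5)) = Rational(2907, 5)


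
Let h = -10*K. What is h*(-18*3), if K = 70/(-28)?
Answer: -1350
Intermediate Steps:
K = -5/2 (K = 70*(-1/28) = -5/2 ≈ -2.5000)
h = 25 (h = -10*(-5/2) = 25)
h*(-18*3) = 25*(-18*3) = 25*(-54) = -1350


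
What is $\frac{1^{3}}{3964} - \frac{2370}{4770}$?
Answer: $- \frac{312997}{630276} \approx -0.4966$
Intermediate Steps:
$\frac{1^{3}}{3964} - \frac{2370}{4770} = 1 \cdot \frac{1}{3964} - \frac{79}{159} = \frac{1}{3964} - \frac{79}{159} = - \frac{312997}{630276}$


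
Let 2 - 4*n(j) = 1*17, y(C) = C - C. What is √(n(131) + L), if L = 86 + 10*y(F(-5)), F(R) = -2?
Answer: √329/2 ≈ 9.0692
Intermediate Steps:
y(C) = 0
n(j) = -15/4 (n(j) = ½ - 17/4 = -15/4)
L = 86 (L = 86 + 10*0 = 86 + 0 = 86)
√(n(131) + L) = √(-15/4 + 86) = √(329/4) = √329/2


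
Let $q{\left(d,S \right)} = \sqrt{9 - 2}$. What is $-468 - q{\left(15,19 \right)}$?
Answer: $-468 - \sqrt{7} \approx -470.65$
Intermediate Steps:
$q{\left(d,S \right)} = \sqrt{7}$
$-468 - q{\left(15,19 \right)} = -468 - \sqrt{7}$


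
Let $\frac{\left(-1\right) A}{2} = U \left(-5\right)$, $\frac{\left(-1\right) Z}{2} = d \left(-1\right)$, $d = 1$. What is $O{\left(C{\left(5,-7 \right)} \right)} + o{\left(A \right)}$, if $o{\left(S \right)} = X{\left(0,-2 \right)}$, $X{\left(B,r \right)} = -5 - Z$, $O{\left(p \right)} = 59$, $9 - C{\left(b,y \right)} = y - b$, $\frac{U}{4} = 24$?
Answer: $52$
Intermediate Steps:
$U = 96$ ($U = 4 \cdot 24 = 96$)
$Z = 2$ ($Z = - 2 \cdot 1 \left(-1\right) = \left(-2\right) \left(-1\right) = 2$)
$C{\left(b,y \right)} = 9 + b - y$ ($C{\left(b,y \right)} = 9 - \left(y - b\right) = 9 + \left(b - y\right) = 9 + b - y$)
$A = 960$ ($A = - 2 \cdot 96 \left(-5\right) = \left(-2\right) \left(-480\right) = 960$)
$X{\left(B,r \right)} = -7$ ($X{\left(B,r \right)} = -5 - 2 = -7$)
$o{\left(S \right)} = -7$
$O{\left(C{\left(5,-7 \right)} \right)} + o{\left(A \right)} = 59 - 7 = 52$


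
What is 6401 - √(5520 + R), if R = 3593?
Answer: 6401 - √9113 ≈ 6305.5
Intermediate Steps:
6401 - √(5520 + R) = 6401 - √(5520 + 3593) = 6401 - √9113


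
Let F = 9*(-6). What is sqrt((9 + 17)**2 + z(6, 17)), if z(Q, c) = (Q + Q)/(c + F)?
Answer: 50*sqrt(370)/37 ≈ 25.994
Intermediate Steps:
F = -54
z(Q, c) = 2*Q/(-54 + c) (z(Q, c) = (Q + Q)/(c - 54) = (2*Q)/(-54 + c) = 2*Q/(-54 + c))
sqrt((9 + 17)**2 + z(6, 17)) = sqrt((9 + 17)**2 + 2*6/(-54 + 17)) = sqrt(26**2 + 2*6/(-37)) = sqrt(676 + 2*6*(-1/37)) = sqrt(676 - 12/37) = sqrt(25000/37) = 50*sqrt(370)/37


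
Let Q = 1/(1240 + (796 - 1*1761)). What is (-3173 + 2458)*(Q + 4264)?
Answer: -15243813/5 ≈ -3.0488e+6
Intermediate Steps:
Q = 1/275 (Q = 1/(1240 + (796 - 1761)) = 1/(1240 - 965) = 1/275 ≈ 0.0036364)
(-3173 + 2458)*(Q + 4264) = (-3173 + 2458)*(1/275 + 4264) = -715*1172601/275 = -15243813/5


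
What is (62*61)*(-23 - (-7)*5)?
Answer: 45384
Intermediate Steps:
(62*61)*(-23 - (-7)*5) = 3782*(-23 - 1*(-35)) = 3782*(-23 + 35) = 3782*12 = 45384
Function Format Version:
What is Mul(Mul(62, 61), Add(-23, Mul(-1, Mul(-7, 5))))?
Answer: 45384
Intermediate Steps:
Mul(Mul(62, 61), Add(-23, Mul(-1, Mul(-7, 5)))) = Mul(3782, Add(-23, Mul(-1, -35))) = Mul(3782, Add(-23, 35)) = Mul(3782, 12) = 45384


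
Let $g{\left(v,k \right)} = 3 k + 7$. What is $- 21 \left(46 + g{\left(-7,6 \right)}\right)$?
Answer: $-1491$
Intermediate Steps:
$g{\left(v,k \right)} = 7 + 3 k$
$- 21 \left(46 + g{\left(-7,6 \right)}\right) = - 21 \left(46 + \left(7 + 3 \cdot 6\right)\right) = - 21 \left(46 + \left(7 + 18\right)\right) = - 21 \left(46 + 25\right) = \left(-21\right) 71 = -1491$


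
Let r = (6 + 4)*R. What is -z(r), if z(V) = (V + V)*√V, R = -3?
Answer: 60*I*√30 ≈ 328.63*I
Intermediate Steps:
r = -30 (r = (6 + 4)*(-3) = 10*(-3) = -30)
z(V) = 2*V^(3/2) (z(V) = (2*V)*√V = 2*V^(3/2))
-z(r) = -2*(-30)^(3/2) = -2*(-30*I*√30) = -(-60)*I*√30 = 60*I*√30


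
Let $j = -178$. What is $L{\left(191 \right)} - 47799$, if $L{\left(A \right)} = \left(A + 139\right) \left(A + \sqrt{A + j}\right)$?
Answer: $15231 + 330 \sqrt{13} \approx 16421.0$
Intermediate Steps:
$L{\left(A \right)} = \left(139 + A\right) \left(A + \sqrt{-178 + A}\right)$ ($L{\left(A \right)} = \left(A + 139\right) \left(A + \sqrt{A - 178}\right) = \left(139 + A\right) \left(A + \sqrt{-178 + A}\right)$)
$L{\left(191 \right)} - 47799 = \left(191^{2} + 139 \cdot 191 + 139 \sqrt{-178 + 191} + 191 \sqrt{-178 + 191}\right) - 47799 = \left(36481 + 26549 + 139 \sqrt{13} + 191 \sqrt{13}\right) - 47799 = \left(63030 + 330 \sqrt{13}\right) - 47799 = 15231 + 330 \sqrt{13}$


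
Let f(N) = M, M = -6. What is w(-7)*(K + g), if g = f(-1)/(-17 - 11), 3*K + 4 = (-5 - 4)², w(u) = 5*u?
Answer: -5435/6 ≈ -905.83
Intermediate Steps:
f(N) = -6
K = 77/3 (K = -4/3 + (-5 - 4)²/3 = -4/3 + (⅓)*(-9)² = -4/3 + (⅓)*81 = -4/3 + 27 = 77/3 ≈ 25.667)
g = 3/14 (g = -6/(-17 - 11) = -6/(-28) = -6*(-1/28) = 3/14 ≈ 0.21429)
w(-7)*(K + g) = (5*(-7))*(77/3 + 3/14) = -35*1087/42 = -5435/6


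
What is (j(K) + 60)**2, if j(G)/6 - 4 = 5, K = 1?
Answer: 12996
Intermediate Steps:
j(G) = 54 (j(G) = 24 + 6*5 = 24 + 30 = 54)
(j(K) + 60)**2 = (54 + 60)**2 = 114**2 = 12996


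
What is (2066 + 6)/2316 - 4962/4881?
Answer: -114880/942033 ≈ -0.12195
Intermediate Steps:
(2066 + 6)/2316 - 4962/4881 = 2072*(1/2316) - 4962*1/4881 = 518/579 - 1654/1627 = -114880/942033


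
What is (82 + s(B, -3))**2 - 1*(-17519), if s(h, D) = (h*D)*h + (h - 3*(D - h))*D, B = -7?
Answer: 17583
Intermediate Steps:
s(h, D) = D*h**2 + D*(-3*D + 4*h) (s(h, D) = (D*h)*h + (h + (-3*D + 3*h))*D = D*h**2 + (-3*D + 4*h)*D = D*h**2 + D*(-3*D + 4*h))
(82 + s(B, -3))**2 - 1*(-17519) = (82 - 3*((-7)**2 - 3*(-3) + 4*(-7)))**2 - 1*(-17519) = (82 - 3*(49 + 9 - 28))**2 + 17519 = (82 - 3*30)**2 + 17519 = (82 - 90)**2 + 17519 = (-8)**2 + 17519 = 64 + 17519 = 17583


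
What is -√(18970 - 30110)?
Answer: -2*I*√2785 ≈ -105.55*I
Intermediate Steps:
-√(18970 - 30110) = -√(-11140) = -2*I*√2785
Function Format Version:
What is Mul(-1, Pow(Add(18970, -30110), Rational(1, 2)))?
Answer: Mul(-2, I, Pow(2785, Rational(1, 2))) ≈ Mul(-105.55, I)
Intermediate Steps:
Mul(-1, Pow(Add(18970, -30110), Rational(1, 2))) = Mul(-1, Pow(-11140, Rational(1, 2))) = Mul(-1, Mul(2, I, Pow(2785, Rational(1, 2)))) = Mul(-2, I, Pow(2785, Rational(1, 2)))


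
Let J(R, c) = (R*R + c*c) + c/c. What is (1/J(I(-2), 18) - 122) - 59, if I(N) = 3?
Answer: -60453/334 ≈ -181.00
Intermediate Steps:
J(R, c) = 1 + R² + c² (J(R, c) = (R² + c²) + 1 = 1 + R² + c²)
(1/J(I(-2), 18) - 122) - 59 = (1/(1 + 3² + 18²) - 122) - 59 = (1/(1 + 9 + 324) - 122) - 59 = (1/334 - 122) - 59 = -40747/334 - 59 = -60453/334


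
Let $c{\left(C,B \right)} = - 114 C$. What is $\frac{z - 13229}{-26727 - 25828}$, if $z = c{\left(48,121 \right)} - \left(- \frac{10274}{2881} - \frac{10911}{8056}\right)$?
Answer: $\frac{433923590601}{1219766653480} \approx 0.35574$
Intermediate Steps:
$z = - \frac{126887284657}{23209336}$ ($z = \left(-114\right) 48 - \left(- \frac{10274}{2881} - \frac{10911}{8056}\right) = -5472 - \left(\left(-10274\right) \frac{1}{2881} - \frac{10911}{8056}\right) = -5472 - \left(- \frac{10274}{2881} - \frac{10911}{8056}\right) = -5472 - - \frac{114201935}{23209336} = -5472 + \frac{114201935}{23209336} = - \frac{126887284657}{23209336} \approx -5467.1$)
$\frac{z - 13229}{-26727 - 25828} = \frac{- \frac{126887284657}{23209336} - 13229}{-26727 - 25828} = - \frac{433923590601}{23209336 \left(-26727 - 25828\right)} = - \frac{433923590601}{23209336 \left(-52555\right)} = \left(- \frac{433923590601}{23209336}\right) \left(- \frac{1}{52555}\right) = \frac{433923590601}{1219766653480}$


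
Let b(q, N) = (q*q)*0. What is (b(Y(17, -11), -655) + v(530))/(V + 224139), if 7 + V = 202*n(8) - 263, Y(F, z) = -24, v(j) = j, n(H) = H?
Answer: 106/45097 ≈ 0.0023505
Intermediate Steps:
b(q, N) = 0 (b(q, N) = q²*0 = 0)
V = 1346 (V = -7 + (202*8 - 263) = -7 + (1616 - 263) = -7 + 1353 = 1346)
(b(Y(17, -11), -655) + v(530))/(V + 224139) = (0 + 530)/(1346 + 224139) = 530/225485 = 530*(1/225485) = 106/45097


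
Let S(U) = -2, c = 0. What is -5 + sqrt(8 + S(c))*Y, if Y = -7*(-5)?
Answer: -5 + 35*sqrt(6) ≈ 80.732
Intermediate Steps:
Y = 35
-5 + sqrt(8 + S(c))*Y = -5 + sqrt(8 - 2)*35 = -5 + sqrt(6)*35 = -5 + 35*sqrt(6)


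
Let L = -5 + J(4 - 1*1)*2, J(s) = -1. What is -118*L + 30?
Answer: 856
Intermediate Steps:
L = -7 (L = -5 - 1*2 = -5 - 2 = -7)
-118*L + 30 = -118*(-7) + 30 = 826 + 30 = 856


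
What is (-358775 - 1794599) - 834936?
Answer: -2988310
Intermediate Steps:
(-358775 - 1794599) - 834936 = -2153374 - 834936 = -2988310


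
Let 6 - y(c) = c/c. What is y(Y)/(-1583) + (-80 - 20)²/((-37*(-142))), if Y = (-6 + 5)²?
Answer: 7901865/4158541 ≈ 1.9002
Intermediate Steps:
Y = 1 (Y = (-1)² = 1)
y(c) = 5 (y(c) = 6 - c/c = 6 - 1*1 = 6 - 1 = 5)
y(Y)/(-1583) + (-80 - 20)²/((-37*(-142))) = 5/(-1583) + (-80 - 20)²/((-37*(-142))) = 5*(-1/1583) + (-100)²/5254 = -5/1583 + 10000*(1/5254) = -5/1583 + 5000/2627 = 7901865/4158541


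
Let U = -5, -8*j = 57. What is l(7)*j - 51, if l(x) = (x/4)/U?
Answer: -7761/160 ≈ -48.506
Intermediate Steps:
j = -57/8 (j = -⅛*57 = -57/8 ≈ -7.1250)
l(x) = -x/20 (l(x) = (x/4)/(-5) = (x*(¼))*(-⅕) = (x/4)*(-⅕) = -x/20)
l(7)*j - 51 = -1/20*7*(-57/8) - 51 = -7/20*(-57/8) - 51 = 399/160 - 51 = -7761/160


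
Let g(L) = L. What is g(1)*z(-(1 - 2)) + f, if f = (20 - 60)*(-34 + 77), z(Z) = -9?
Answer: -1729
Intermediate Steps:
f = -1720 (f = -40*43 = -1720)
g(1)*z(-(1 - 2)) + f = 1*(-9) - 1720 = -9 - 1720 = -1729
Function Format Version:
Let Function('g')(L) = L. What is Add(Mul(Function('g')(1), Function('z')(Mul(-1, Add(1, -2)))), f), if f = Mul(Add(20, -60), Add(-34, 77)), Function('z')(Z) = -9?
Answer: -1729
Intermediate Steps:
f = -1720 (f = Mul(-40, 43) = -1720)
Add(Mul(Function('g')(1), Function('z')(Mul(-1, Add(1, -2)))), f) = Add(Mul(1, -9), -1720) = Add(-9, -1720) = -1729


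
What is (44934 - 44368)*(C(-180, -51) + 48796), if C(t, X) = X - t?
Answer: 27691550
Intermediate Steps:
(44934 - 44368)*(C(-180, -51) + 48796) = (44934 - 44368)*((-51 - 1*(-180)) + 48796) = 566*((-51 + 180) + 48796) = 566*(129 + 48796) = 566*48925 = 27691550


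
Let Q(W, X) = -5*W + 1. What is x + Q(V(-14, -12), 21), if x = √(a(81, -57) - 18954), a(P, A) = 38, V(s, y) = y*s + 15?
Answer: -914 + 2*I*√4729 ≈ -914.0 + 137.54*I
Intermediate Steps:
V(s, y) = 15 + s*y (V(s, y) = s*y + 15 = 15 + s*y)
x = 2*I*√4729 (x = √(38 - 18954) = √(-18916) = 2*I*√4729 ≈ 137.54*I)
Q(W, X) = 1 - 5*W
x + Q(V(-14, -12), 21) = 2*I*√4729 + (1 - 5*(15 - 14*(-12))) = 2*I*√4729 + (1 - 5*(15 + 168)) = 2*I*√4729 + (1 - 5*183) = 2*I*√4729 + (1 - 915) = 2*I*√4729 - 914 = -914 + 2*I*√4729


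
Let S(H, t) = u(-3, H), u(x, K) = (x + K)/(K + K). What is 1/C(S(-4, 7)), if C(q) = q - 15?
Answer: -8/113 ≈ -0.070796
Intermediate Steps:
u(x, K) = (K + x)/(2*K) (u(x, K) = (K + x)/((2*K)) = (K + x)*(1/(2*K)) = (K + x)/(2*K))
S(H, t) = (-3 + H)/(2*H) (S(H, t) = (H - 3)/(2*H) = (-3 + H)/(2*H))
C(q) = -15 + q
1/C(S(-4, 7)) = 1/(-15 + (½)*(-3 - 4)/(-4)) = 1/(-15 + (½)*(-¼)*(-7)) = 1/(-15 + 7/8) = 1/(-113/8) = -8/113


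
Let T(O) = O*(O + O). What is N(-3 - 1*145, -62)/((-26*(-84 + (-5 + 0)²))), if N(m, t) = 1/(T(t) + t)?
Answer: 1/11698284 ≈ 8.5483e-8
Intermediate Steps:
T(O) = 2*O² (T(O) = O*(2*O) = 2*O²)
N(m, t) = 1/(t + 2*t²) (N(m, t) = 1/(2*t² + t) = 1/(t + 2*t²))
N(-3 - 1*145, -62)/((-26*(-84 + (-5 + 0)²))) = (1/((-62)*(1 + 2*(-62))))/((-26*(-84 + (-5 + 0)²))) = (-1/(62*(1 - 124)))/((-26*(-84 + (-5)²))) = (-1/62/(-123))/((-26*(-84 + 25))) = (-1/62*(-1/123))/((-26*(-59))) = (1/7626)/1534 = (1/7626)*(1/1534) = 1/11698284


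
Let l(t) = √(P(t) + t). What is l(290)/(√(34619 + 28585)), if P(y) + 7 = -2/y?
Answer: √10446093770/1527430 ≈ 0.066914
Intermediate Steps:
P(y) = -7 - 2/y
l(t) = √(-7 + t - 2/t) (l(t) = √((-7 - 2/t) + t) = √(-7 + t - 2/t))
l(290)/(√(34619 + 28585)) = √(-7 + 290 - 2/290)/(√(34619 + 28585)) = √(-7 + 290 - 2*1/290)/(√63204) = √(-7 + 290 - 1/145)/((2*√15801)) = √(41034/145)*(√15801/31602) = (√5949930/145)*(√15801/31602) = √10446093770/1527430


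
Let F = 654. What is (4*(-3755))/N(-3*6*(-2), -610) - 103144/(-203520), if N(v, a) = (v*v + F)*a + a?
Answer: 1572619703/3027639840 ≈ 0.51942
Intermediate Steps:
N(v, a) = a + a*(654 + v²) (N(v, a) = (v*v + 654)*a + a = (v² + 654)*a + a = (654 + v²)*a + a = a*(654 + v²) + a = a + a*(654 + v²))
(4*(-3755))/N(-3*6*(-2), -610) - 103144/(-203520) = (4*(-3755))/((-610*(655 + (-3*6*(-2))²))) - 103144/(-203520) = -15020*(-1/(610*(655 + (-18*(-2))²))) - 103144*(-1/203520) = -15020*(-1/(610*(655 + 36²))) + 12893/25440 = -15020*(-1/(610*(655 + 1296))) + 12893/25440 = -15020/((-610*1951)) + 12893/25440 = -15020/(-1190110) + 12893/25440 = -15020*(-1/1190110) + 12893/25440 = 1502/119011 + 12893/25440 = 1572619703/3027639840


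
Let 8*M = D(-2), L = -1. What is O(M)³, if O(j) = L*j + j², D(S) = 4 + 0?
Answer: -1/64 ≈ -0.015625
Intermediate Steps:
D(S) = 4
M = ½ (M = (⅛)*4 = ½ ≈ 0.50000)
O(j) = j² - j (O(j) = -j + j² = j² - j)
O(M)³ = ((-1 + ½)/2)³ = ((½)*(-½))³ = (-¼)³ = -1/64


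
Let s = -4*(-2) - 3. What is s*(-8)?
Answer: -40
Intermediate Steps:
s = 5 (s = 8 - 3 = 5)
s*(-8) = 5*(-8) = -40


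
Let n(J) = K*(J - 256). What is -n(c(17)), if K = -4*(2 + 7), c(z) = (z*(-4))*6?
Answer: -23904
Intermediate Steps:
c(z) = -24*z (c(z) = -4*z*6 = -24*z)
K = -36 (K = -4*9 = -36)
n(J) = 9216 - 36*J (n(J) = -36*(J - 256) = -36*(-256 + J) = 9216 - 36*J)
-n(c(17)) = -(9216 - (-864)*17) = -(9216 - 36*(-408)) = -(9216 + 14688) = -1*23904 = -23904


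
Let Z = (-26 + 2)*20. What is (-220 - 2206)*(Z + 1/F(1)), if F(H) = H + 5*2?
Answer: 12806854/11 ≈ 1.1643e+6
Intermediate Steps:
F(H) = 10 + H (F(H) = H + 10 = 10 + H)
Z = -480 (Z = -24*20 = -480)
(-220 - 2206)*(Z + 1/F(1)) = (-220 - 2206)*(-480 + 1/(10 + 1)) = -2426*(-480 + 1/11) = -2426*(-5279/11) = 12806854/11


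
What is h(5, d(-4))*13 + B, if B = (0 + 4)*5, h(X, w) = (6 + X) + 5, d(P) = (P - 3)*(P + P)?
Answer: 228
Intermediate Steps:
d(P) = 2*P*(-3 + P) (d(P) = (-3 + P)*(2*P) = 2*P*(-3 + P))
h(X, w) = 11 + X
B = 20 (B = 4*5 = 20)
h(5, d(-4))*13 + B = (11 + 5)*13 + 20 = 16*13 + 20 = 208 + 20 = 228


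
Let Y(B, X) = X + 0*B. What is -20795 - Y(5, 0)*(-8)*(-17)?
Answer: -20795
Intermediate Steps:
Y(B, X) = X (Y(B, X) = X + 0 = X)
-20795 - Y(5, 0)*(-8)*(-17) = -20795 - 0*(-8)*(-17) = -20795 - 0*(-17) = -20795 - 1*0 = -20795 + 0 = -20795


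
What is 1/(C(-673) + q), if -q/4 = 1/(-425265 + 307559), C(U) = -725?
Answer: -58853/42668423 ≈ -0.0013793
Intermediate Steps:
q = 2/58853 (q = -4/(-425265 + 307559) = -4/(-117706) = -4*(-1/117706) = 2/58853 ≈ 3.3983e-5)
1/(C(-673) + q) = 1/(-725 + 2/58853) = 1/(-42668423/58853) = -58853/42668423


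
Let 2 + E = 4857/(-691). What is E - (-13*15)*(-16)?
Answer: -2162159/691 ≈ -3129.0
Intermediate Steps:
E = -6239/691 (E = -2 + 4857/(-691) = -2 + 4857*(-1/691) = -2 - 4857/691 = -6239/691 ≈ -9.0289)
E - (-13*15)*(-16) = -6239/691 - (-13*15)*(-16) = -6239/691 - (-195)*(-16) = -6239/691 - 1*3120 = -6239/691 - 3120 = -2162159/691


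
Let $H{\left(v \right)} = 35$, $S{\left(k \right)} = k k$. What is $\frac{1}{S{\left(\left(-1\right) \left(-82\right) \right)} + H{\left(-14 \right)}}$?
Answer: $\frac{1}{6759} \approx 0.00014795$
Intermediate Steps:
$S{\left(k \right)} = k^{2}$
$\frac{1}{S{\left(\left(-1\right) \left(-82\right) \right)} + H{\left(-14 \right)}} = \frac{1}{\left(\left(-1\right) \left(-82\right)\right)^{2} + 35} = \frac{1}{82^{2} + 35} = \frac{1}{6724 + 35} = \frac{1}{6759}$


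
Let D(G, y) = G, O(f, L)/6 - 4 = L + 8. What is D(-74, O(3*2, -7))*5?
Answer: -370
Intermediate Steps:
O(f, L) = 72 + 6*L (O(f, L) = 24 + 6*(L + 8) = 24 + 6*(8 + L) = 24 + (48 + 6*L) = 72 + 6*L)
D(-74, O(3*2, -7))*5 = -74*5 = -370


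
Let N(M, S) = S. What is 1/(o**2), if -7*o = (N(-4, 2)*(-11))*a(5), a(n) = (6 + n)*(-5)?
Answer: 49/1464100 ≈ 3.3468e-5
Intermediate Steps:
a(n) = -30 - 5*n
o = -1210/7 (o = -2*(-11)*(-30 - 5*5)/7 = -(-22)*(-30 - 25)/7 = -(-22)*(-55)/7 = -1/7*1210 = -1210/7 ≈ -172.86)
1/(o**2) = 1/((-1210/7)**2) = 1/(1464100/49) = 49/1464100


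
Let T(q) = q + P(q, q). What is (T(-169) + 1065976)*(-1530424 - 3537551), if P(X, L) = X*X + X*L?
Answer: -5690976098775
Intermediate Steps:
P(X, L) = X² + L*X
T(q) = q + 2*q² (T(q) = q + q*(q + q) = q + q*(2*q) = q + 2*q²)
(T(-169) + 1065976)*(-1530424 - 3537551) = (-169*(1 + 2*(-169)) + 1065976)*(-1530424 - 3537551) = (-169*(1 - 338) + 1065976)*(-5067975) = (-169*(-337) + 1065976)*(-5067975) = (56953 + 1065976)*(-5067975) = 1122929*(-5067975) = -5690976098775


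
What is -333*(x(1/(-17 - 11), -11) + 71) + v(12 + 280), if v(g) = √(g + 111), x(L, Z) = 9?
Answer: -26640 + √403 ≈ -26620.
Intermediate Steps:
v(g) = √(111 + g)
-333*(x(1/(-17 - 11), -11) + 71) + v(12 + 280) = -333*(9 + 71) + √(111 + (12 + 280)) = -333*80 + √(111 + 292) = -26640 + √403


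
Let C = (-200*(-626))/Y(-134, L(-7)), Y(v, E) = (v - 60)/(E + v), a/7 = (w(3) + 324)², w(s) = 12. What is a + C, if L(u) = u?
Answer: 85482984/97 ≈ 8.8127e+5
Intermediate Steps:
a = 790272 (a = 7*(12 + 324)² = 7*336² = 7*112896 = 790272)
Y(v, E) = (-60 + v)/(E + v)
C = 8826600/97 (C = (-200*(-626))/(((-60 - 134)/(-7 - 134))) = 125200/((-194/(-141))) = 125200/((-1/141*(-194))) = 125200/(194/141) = 125200*(141/194) = 8826600/97 ≈ 90996.)
a + C = 790272 + 8826600/97 = 85482984/97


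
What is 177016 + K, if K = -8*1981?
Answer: 161168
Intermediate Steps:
K = -15848
177016 + K = 177016 - 15848 = 161168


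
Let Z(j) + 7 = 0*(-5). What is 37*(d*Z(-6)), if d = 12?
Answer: -3108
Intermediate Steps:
Z(j) = -7 (Z(j) = -7 + 0*(-5) = -7 + 0 = -7)
37*(d*Z(-6)) = 37*(12*(-7)) = 37*(-84) = -3108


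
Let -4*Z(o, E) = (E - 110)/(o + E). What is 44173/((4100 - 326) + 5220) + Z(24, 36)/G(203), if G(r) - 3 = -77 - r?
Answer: 81554319/16608920 ≈ 4.9103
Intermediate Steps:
Z(o, E) = -(-110 + E)/(4*(E + o)) (Z(o, E) = -(E - 110)/(4*(o + E)) = -(-110 + E)/(4*(E + o)))
G(r) = -74 - r (G(r) = 3 + (-77 - r) = -74 - r)
44173/((4100 - 326) + 5220) + Z(24, 36)/G(203) = 44173/((4100 - 326) + 5220) + ((110 - 1*36)/(4*(36 + 24)))/(-74 - 1*203) = 44173/(3774 + 5220) + ((¼)*(110 - 36)/60)/(-74 - 203) = 44173/8994 + ((¼)*(1/60)*74)/(-277) = 44173*(1/8994) + (37/120)*(-1/277) = 44173/8994 - 37/33240 = 81554319/16608920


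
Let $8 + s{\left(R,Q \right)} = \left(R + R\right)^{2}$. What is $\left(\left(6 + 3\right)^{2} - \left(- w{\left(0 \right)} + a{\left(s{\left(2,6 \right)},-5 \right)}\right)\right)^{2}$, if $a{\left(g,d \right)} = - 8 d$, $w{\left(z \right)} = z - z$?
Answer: $1681$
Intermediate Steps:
$w{\left(z \right)} = 0$
$s{\left(R,Q \right)} = -8 + 4 R^{2}$ ($s{\left(R,Q \right)} = -8 + \left(R + R\right)^{2} = -8 + \left(2 R\right)^{2} = -8 + 4 R^{2}$)
$\left(\left(6 + 3\right)^{2} - \left(- w{\left(0 \right)} + a{\left(s{\left(2,6 \right)},-5 \right)}\right)\right)^{2} = \left(\left(6 + 3\right)^{2} + \left(0 - \left(-8\right) \left(-5\right)\right)\right)^{2} = \left(9^{2} + \left(0 - 40\right)\right)^{2} = \left(81 + \left(0 - 40\right)\right)^{2} = \left(81 - 40\right)^{2} = 41^{2} = 1681$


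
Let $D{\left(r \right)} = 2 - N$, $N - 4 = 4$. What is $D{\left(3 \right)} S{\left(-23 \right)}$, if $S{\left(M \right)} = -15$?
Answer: $90$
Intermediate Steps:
$N = 8$ ($N = 4 + 4 = 8$)
$D{\left(r \right)} = -6$ ($D{\left(r \right)} = 2 - 8 = -6$)
$D{\left(3 \right)} S{\left(-23 \right)} = \left(-6\right) \left(-15\right) = 90$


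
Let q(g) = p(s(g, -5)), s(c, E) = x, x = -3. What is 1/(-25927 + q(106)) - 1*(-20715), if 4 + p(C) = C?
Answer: 537222809/25934 ≈ 20715.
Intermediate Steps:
s(c, E) = -3
p(C) = -4 + C
q(g) = -7 (q(g) = -4 - 3 = -7)
1/(-25927 + q(106)) - 1*(-20715) = 1/(-25927 - 7) - 1*(-20715) = 1/(-25934) + 20715 = -1/25934 + 20715 = 537222809/25934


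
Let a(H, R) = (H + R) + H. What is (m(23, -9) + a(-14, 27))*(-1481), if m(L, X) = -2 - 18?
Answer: 31101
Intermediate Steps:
a(H, R) = R + 2*H
m(L, X) = -20
(m(23, -9) + a(-14, 27))*(-1481) = (-20 + (27 + 2*(-14)))*(-1481) = (-20 + (27 - 28))*(-1481) = (-20 - 1)*(-1481) = -21*(-1481) = 31101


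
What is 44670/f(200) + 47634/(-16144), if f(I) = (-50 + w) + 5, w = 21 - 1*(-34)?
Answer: 36033807/8072 ≈ 4464.0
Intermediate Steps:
w = 55 (w = 21 + 34 = 55)
f(I) = 10 (f(I) = (-50 + 55) + 5 = 5 + 5 = 10)
44670/f(200) + 47634/(-16144) = 44670/10 + 47634/(-16144) = 44670*(⅒) + 47634*(-1/16144) = 4467 - 23817/8072 = 36033807/8072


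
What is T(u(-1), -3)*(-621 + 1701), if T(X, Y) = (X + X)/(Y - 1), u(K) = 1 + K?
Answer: 0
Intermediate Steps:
T(X, Y) = 2*X/(-1 + Y) (T(X, Y) = (2*X)/(-1 + Y) = 2*X/(-1 + Y))
T(u(-1), -3)*(-621 + 1701) = (2*(1 - 1)/(-1 - 3))*(-621 + 1701) = (2*0/(-4))*1080 = (2*0*(-1/4))*1080 = 0*1080 = 0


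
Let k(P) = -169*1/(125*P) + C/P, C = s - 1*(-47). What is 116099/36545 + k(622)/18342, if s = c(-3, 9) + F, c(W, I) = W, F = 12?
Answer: 3679287346631/1158143940500 ≈ 3.1769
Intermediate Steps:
s = 9 (s = -3 + 12 = 9)
C = 56 (C = 9 - 1*(-47) = 9 + 47 = 56)
k(P) = 6831/(125*P) (k(P) = -169*1/(125*P) + 56/P = -169/(125*P) + 56/P = 6831/(125*P))
116099/36545 + k(622)/18342 = 116099/36545 + ((6831/125)/622)/18342 = 116099*(1/36545) + ((6831/125)*(1/622))*(1/18342) = 116099/36545 + (6831/77750)*(1/18342) = 116099/36545 + 759/158454500 = 3679287346631/1158143940500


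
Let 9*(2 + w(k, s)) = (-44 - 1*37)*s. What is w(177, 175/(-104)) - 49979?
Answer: -5196449/104 ≈ -49966.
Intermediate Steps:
w(k, s) = -2 - 9*s (w(k, s) = -2 + ((-44 - 1*37)*s)/9 = -2 + ((-44 - 37)*s)/9 = -2 + (-81*s)/9 = -2 - 9*s)
w(177, 175/(-104)) - 49979 = (-2 - 1575/(-104)) - 49979 = (-2 - 1575*(-1)/104) - 49979 = (-2 - 9*(-175/104)) - 49979 = (-2 + 1575/104) - 49979 = 1367/104 - 49979 = -5196449/104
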